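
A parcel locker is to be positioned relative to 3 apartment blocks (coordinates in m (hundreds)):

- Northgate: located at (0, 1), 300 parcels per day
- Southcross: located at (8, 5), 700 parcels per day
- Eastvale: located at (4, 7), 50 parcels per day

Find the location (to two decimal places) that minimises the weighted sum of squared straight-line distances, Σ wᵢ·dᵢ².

The minimiser of Σwᵢ‖p−pᵢ‖² is the weighted centroid p* = (Σwᵢpᵢ)/(Σwᵢ).
Σwᵢ = 1050.
Σwᵢxᵢ = 300·0 + 700·8 + 50·4 = 5800.
Σwᵢyᵢ = 300·1 + 700·5 + 50·7 = 4150.
x* = 5800/1050 = 5.52, y* = 4150/1050 = 3.95.

(5.52, 3.95)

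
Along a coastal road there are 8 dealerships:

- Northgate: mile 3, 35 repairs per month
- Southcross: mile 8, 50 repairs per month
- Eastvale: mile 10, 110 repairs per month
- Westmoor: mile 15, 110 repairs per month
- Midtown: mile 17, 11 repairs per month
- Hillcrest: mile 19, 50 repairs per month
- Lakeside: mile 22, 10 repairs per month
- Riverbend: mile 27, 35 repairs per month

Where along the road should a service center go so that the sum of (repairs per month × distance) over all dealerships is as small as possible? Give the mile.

x = 15

For a sum of weighted absolute distances on a line, the optimum is the weighted median (not the mean). Total weight W = 411; half-weight = 205.5.
Sort by position and accumulate weight:
  mile 3 (Northgate, w=35) → cum 35
  mile 8 (Southcross, w=50) → cum 85
  mile 10 (Eastvale, w=110) → cum 195
  mile 15 (Westmoor, w=110) → cum 305  ≥ 205.5 → median here
  mile 17 (Midtown, w=11) → cum 316
  mile 19 (Hillcrest, w=50) → cum 366
  mile 22 (Lakeside, w=10) → cum 376
  mile 27 (Riverbend, w=35) → cum 411
Optimal location: mile 15.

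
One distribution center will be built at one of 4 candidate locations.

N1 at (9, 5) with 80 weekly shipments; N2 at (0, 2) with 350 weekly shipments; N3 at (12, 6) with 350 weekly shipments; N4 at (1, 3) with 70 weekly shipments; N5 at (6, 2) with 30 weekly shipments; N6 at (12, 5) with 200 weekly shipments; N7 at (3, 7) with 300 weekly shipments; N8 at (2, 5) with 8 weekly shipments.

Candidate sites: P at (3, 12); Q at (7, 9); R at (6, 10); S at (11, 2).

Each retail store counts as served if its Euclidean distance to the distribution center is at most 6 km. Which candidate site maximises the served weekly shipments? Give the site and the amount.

Q, covering 730

Coverage radius r = 6 km; a point is covered iff (Δx)²+(Δy)² ≤ 6² = 36.
  P (3, 12): covers {N7} → 300
  Q (7, 9): covers {N1, N3, N7} → 730
  R (6, 10): covers {N1, N7} → 380
  S (11, 2): covers {N1, N3, N5, N6} → 660
Maximum coverage at Q: 730 weekly shipments.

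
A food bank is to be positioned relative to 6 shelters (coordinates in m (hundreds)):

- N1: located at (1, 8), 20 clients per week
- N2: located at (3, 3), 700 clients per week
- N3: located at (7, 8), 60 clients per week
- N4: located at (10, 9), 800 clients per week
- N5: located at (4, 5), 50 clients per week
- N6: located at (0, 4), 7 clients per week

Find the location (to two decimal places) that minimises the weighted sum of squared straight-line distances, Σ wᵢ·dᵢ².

(6.56, 6.24)

The minimiser of Σwᵢ‖p−pᵢ‖² is the weighted centroid p* = (Σwᵢpᵢ)/(Σwᵢ).
Σwᵢ = 1637.
Σwᵢxᵢ = 20·1 + 700·3 + 60·7 + 800·10 + 50·4 + 7·0 = 10740.
Σwᵢyᵢ = 20·8 + 700·3 + 60·8 + 800·9 + 50·5 + 7·4 = 10218.
x* = 10740/1637 = 6.56, y* = 10218/1637 = 6.24.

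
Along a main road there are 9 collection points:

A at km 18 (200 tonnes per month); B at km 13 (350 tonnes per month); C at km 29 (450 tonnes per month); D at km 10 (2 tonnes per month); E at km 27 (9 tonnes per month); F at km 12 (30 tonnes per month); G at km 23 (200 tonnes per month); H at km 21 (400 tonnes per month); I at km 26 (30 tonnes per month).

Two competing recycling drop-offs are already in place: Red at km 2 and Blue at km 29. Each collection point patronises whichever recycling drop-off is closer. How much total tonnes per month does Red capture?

The indifferent point is the midpoint (2+29)/2 = 15.5; collection points left of it (closer to Red at 2) go to Red, those right go to Blue.
  D at 10 (w=2) → Red
  F at 12 (w=30) → Red
  B at 13 (w=350) → Red
  A at 18 (w=200) → Blue
  H at 21 (w=400) → Blue
  G at 23 (w=200) → Blue
  I at 26 (w=30) → Blue
  E at 27 (w=9) → Blue
  C at 29 (w=450) → Blue
Red captures 382; Blue captures 1289.

382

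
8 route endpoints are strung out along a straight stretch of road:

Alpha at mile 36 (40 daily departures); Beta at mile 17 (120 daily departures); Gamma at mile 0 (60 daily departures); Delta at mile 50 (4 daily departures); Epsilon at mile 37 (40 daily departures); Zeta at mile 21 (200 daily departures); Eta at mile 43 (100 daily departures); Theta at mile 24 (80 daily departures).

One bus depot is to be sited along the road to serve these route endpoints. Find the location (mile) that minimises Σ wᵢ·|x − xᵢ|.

For a sum of weighted absolute distances on a line, the optimum is the weighted median (not the mean). Total weight W = 644; half-weight = 322.
Sort by position and accumulate weight:
  mile 0 (Gamma, w=60) → cum 60
  mile 17 (Beta, w=120) → cum 180
  mile 21 (Zeta, w=200) → cum 380  ≥ 322 → median here
  mile 24 (Theta, w=80) → cum 460
  mile 36 (Alpha, w=40) → cum 500
  mile 37 (Epsilon, w=40) → cum 540
  mile 43 (Eta, w=100) → cum 640
  mile 50 (Delta, w=4) → cum 644
Optimal location: mile 21.

x = 21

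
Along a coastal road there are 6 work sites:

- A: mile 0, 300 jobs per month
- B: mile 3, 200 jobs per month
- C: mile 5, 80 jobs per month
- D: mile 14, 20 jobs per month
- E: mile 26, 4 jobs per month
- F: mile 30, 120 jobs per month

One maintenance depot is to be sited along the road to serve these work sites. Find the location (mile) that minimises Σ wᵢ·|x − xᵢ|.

x = 3

For a sum of weighted absolute distances on a line, the optimum is the weighted median (not the mean). Total weight W = 724; half-weight = 362.
Sort by position and accumulate weight:
  mile 0 (A, w=300) → cum 300
  mile 3 (B, w=200) → cum 500  ≥ 362 → median here
  mile 5 (C, w=80) → cum 580
  mile 14 (D, w=20) → cum 600
  mile 26 (E, w=4) → cum 604
  mile 30 (F, w=120) → cum 724
Optimal location: mile 3.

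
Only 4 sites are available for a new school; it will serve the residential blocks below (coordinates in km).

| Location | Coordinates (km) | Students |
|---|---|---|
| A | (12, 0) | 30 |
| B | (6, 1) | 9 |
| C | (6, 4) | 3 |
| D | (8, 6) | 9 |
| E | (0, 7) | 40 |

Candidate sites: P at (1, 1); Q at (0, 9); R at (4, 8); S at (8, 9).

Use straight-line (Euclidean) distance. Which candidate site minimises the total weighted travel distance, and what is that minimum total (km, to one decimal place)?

Total weighted distance at each candidate:
  P (1, 1): total = 714.6
  Q (0, 9): total = 720.3
  R (4, 8): total = 623.5
  S (8, 9): total = 742.7
Minimum is at R with total 623.5 km.

R, total 623.5 km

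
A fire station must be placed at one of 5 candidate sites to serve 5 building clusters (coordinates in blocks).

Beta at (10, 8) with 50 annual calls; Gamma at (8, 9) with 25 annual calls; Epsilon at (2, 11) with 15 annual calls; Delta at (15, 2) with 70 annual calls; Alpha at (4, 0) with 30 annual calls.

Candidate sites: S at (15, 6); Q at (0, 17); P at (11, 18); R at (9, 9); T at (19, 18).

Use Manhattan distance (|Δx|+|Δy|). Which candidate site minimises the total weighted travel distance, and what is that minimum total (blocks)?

Total weighted distance at each candidate:
  S (15, 6): total = 1660
  Q (0, 17): total = 4200
  P (11, 18): total = 3240
  R (9, 9): total = 1590
  T (19, 18): total = 4200
Minimum is at R with total 1590 blocks.

R, total 1590 blocks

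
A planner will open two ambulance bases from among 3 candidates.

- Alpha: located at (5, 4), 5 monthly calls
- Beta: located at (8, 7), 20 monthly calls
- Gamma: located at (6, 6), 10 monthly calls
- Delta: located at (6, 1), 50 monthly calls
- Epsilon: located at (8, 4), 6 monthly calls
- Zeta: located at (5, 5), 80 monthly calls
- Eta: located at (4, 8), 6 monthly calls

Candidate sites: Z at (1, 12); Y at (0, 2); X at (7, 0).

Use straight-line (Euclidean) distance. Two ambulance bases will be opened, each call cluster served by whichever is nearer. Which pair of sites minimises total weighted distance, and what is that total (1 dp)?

{Z, X}, total 780.9

Evaluate every pair (each demand assigned to the nearer of the two):
  {Z, X}: total = 780.9
  {Y, X}: total = 794.1
  {Z, Y}: total = 1121.2
Best pair: {Z, X} with total 780.9.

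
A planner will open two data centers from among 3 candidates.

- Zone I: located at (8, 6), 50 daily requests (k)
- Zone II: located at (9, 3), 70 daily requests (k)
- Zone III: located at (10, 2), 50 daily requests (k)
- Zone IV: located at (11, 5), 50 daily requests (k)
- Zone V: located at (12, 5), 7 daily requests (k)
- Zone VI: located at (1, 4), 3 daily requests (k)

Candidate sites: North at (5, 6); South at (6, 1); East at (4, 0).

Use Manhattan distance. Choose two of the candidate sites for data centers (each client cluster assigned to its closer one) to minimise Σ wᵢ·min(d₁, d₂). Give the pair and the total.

Evaluate every pair (each demand assigned to the nearer of the two):
  {North, South}: total = 1174
  {North, East}: total = 1464
  {South, East}: total = 1491
Best pair: {North, South} with total 1174.

{North, South}, total 1174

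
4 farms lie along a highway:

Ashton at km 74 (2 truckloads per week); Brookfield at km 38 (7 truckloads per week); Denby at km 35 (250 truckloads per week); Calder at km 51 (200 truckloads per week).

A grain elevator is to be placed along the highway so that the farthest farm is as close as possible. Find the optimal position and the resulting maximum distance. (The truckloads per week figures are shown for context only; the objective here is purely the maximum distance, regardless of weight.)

location 54.5, max distance 19.5

The 1-center on a line is the midpoint of the two extreme points: leftmost at 35, rightmost at 74.
Optimal location = (35 + 74)/2 = 54.5; maximum distance = (74 − 35)/2 = 19.5.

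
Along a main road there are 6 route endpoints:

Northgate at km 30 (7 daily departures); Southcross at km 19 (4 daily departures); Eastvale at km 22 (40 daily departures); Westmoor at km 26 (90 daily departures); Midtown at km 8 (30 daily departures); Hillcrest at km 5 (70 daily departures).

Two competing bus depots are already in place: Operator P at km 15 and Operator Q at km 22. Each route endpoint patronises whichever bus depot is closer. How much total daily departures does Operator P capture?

The indifferent point is the midpoint (15+22)/2 = 18.5; route endpoints left of it (closer to Operator P at 15) go to Operator P, those right go to Operator Q.
  Hillcrest at 5 (w=70) → Operator P
  Midtown at 8 (w=30) → Operator P
  Southcross at 19 (w=4) → Operator Q
  Eastvale at 22 (w=40) → Operator Q
  Westmoor at 26 (w=90) → Operator Q
  Northgate at 30 (w=7) → Operator Q
Operator P captures 100; Operator Q captures 141.

100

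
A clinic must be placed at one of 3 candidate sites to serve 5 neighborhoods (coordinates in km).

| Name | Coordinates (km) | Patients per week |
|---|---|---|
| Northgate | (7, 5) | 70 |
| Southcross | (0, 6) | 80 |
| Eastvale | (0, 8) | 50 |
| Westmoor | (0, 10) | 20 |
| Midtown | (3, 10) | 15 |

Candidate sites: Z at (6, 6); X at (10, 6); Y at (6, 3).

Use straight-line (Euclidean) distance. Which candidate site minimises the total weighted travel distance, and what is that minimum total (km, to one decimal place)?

Z, total 1114.4 km

Total weighted distance at each candidate:
  Z (6, 6): total = 1114.4
  X (10, 6): total = 1867.6
  Y (6, 3): total = 1382.3
Minimum is at Z with total 1114.4 km.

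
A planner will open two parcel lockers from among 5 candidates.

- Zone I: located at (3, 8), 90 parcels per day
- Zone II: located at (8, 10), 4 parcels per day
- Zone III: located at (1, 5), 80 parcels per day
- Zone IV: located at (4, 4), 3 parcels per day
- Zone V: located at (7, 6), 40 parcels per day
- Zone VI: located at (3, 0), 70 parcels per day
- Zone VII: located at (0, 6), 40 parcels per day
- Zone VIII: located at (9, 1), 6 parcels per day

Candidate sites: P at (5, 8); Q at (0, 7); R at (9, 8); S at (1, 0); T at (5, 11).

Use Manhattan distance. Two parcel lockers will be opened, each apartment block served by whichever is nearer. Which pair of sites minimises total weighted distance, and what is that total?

{Q, S}, total 1219

Evaluate every pair (each demand assigned to the nearer of the two):
  {Q, S}: total = 1219
  {P, S}: total = 1249
  {P, Q}: total = 1421
  {Q, R}: total = 1575
  {R, S}: total = 1595
  {S, T}: total = 1641
  {Q, T}: total = 1741
  {P, R}: total = 1949
  {P, T}: total = 1977
  {R, T}: total = 2798
Best pair: {Q, S} with total 1219.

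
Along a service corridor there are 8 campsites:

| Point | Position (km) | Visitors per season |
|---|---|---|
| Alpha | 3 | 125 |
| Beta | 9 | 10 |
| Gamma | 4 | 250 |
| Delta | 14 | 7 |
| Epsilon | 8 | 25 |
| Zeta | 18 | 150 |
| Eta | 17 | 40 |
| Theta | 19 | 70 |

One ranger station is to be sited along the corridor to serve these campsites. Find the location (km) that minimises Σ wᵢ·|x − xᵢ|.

For a sum of weighted absolute distances on a line, the optimum is the weighted median (not the mean). Total weight W = 677; half-weight = 338.5.
Sort by position and accumulate weight:
  km 3 (Alpha, w=125) → cum 125
  km 4 (Gamma, w=250) → cum 375  ≥ 338.5 → median here
  km 8 (Epsilon, w=25) → cum 400
  km 9 (Beta, w=10) → cum 410
  km 14 (Delta, w=7) → cum 417
  km 17 (Eta, w=40) → cum 457
  km 18 (Zeta, w=150) → cum 607
  km 19 (Theta, w=70) → cum 677
Optimal location: km 4.

x = 4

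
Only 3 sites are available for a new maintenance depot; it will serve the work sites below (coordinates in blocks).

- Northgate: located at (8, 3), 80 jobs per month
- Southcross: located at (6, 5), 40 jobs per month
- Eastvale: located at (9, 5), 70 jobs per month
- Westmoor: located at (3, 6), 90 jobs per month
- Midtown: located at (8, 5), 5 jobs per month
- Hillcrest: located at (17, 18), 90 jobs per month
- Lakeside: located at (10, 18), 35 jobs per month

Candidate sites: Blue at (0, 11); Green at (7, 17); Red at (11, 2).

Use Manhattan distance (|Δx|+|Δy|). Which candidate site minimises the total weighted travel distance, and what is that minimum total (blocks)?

Total weighted distance at each candidate:
  Blue (0, 11): total = 6355
  Green (7, 17): total = 5245
  Red (11, 2): total = 4675
Minimum is at Red with total 4675 blocks.

Red, total 4675 blocks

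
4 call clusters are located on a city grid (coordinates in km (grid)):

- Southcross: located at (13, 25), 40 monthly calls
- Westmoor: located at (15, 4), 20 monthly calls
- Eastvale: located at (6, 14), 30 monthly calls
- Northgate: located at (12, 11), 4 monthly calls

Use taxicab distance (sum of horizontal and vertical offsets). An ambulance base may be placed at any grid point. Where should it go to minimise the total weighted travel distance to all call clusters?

(13, 14)

Manhattan distance separates: Σwᵢ(|x−xᵢ|+|y−yᵢ|) = Σwᵢ|x−xᵢ| + Σwᵢ|y−yᵢ|, so x and y are optimised independently as 1-D weighted medians.
Total weight W = 94; half = 47.
x-coordinate, sorted with cumulative weight:
  x=6 (Eastvale, w=30) cum 30
  x=12 (Northgate, w=4) cum 34
  x=13 (Southcross, w=40) cum 74  ← median
  x=15 (Westmoor, w=20) cum 94
⇒ x* = 13
y-coordinate, sorted with cumulative weight:
  y=4 (Westmoor, w=20) cum 20
  y=11 (Northgate, w=4) cum 24
  y=14 (Eastvale, w=30) cum 54  ← median
  y=25 (Southcross, w=40) cum 94
⇒ y* = 14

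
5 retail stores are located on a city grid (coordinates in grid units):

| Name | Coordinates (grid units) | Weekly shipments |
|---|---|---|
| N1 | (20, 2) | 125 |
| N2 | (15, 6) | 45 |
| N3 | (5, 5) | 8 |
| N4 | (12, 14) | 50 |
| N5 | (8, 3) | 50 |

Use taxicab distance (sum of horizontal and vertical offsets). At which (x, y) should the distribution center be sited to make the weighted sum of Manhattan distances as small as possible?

Manhattan distance separates: Σwᵢ(|x−xᵢ|+|y−yᵢ|) = Σwᵢ|x−xᵢ| + Σwᵢ|y−yᵢ|, so x and y are optimised independently as 1-D weighted medians.
Total weight W = 278; half = 139.
x-coordinate, sorted with cumulative weight:
  x=5 (N3, w=8) cum 8
  x=8 (N5, w=50) cum 58
  x=12 (N4, w=50) cum 108
  x=15 (N2, w=45) cum 153  ← median
  x=20 (N1, w=125) cum 278
⇒ x* = 15
y-coordinate, sorted with cumulative weight:
  y=2 (N1, w=125) cum 125
  y=3 (N5, w=50) cum 175  ← median
  y=5 (N3, w=8) cum 183
  y=6 (N2, w=45) cum 228
  y=14 (N4, w=50) cum 278
⇒ y* = 3

(15, 3)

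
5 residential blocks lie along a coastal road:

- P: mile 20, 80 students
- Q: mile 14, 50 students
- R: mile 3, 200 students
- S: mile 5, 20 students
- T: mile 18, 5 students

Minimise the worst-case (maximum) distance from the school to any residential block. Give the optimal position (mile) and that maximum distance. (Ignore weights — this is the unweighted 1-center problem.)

The 1-center on a line is the midpoint of the two extreme points: leftmost at 3, rightmost at 20.
Optimal location = (3 + 20)/2 = 11.5; maximum distance = (20 − 3)/2 = 8.5.

location 11.5, max distance 8.5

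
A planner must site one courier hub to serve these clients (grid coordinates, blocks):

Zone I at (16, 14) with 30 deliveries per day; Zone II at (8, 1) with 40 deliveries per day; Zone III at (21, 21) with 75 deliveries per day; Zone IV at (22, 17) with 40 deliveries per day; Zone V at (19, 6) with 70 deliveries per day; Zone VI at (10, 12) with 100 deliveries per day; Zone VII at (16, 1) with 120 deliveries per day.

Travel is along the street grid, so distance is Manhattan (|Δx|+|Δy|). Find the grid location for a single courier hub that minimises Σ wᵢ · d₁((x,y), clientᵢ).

(16, 12)

Manhattan distance separates: Σwᵢ(|x−xᵢ|+|y−yᵢ|) = Σwᵢ|x−xᵢ| + Σwᵢ|y−yᵢ|, so x and y are optimised independently as 1-D weighted medians.
Total weight W = 475; half = 237.5.
x-coordinate, sorted with cumulative weight:
  x=8 (Zone II, w=40) cum 40
  x=10 (Zone VI, w=100) cum 140
  x=16 (Zone I, w=30) cum 170
  x=16 (Zone VII, w=120) cum 290  ← median
  x=19 (Zone V, w=70) cum 360
  x=21 (Zone III, w=75) cum 435
  x=22 (Zone IV, w=40) cum 475
⇒ x* = 16
y-coordinate, sorted with cumulative weight:
  y=1 (Zone II, w=40) cum 40
  y=1 (Zone VII, w=120) cum 160
  y=6 (Zone V, w=70) cum 230
  y=12 (Zone VI, w=100) cum 330  ← median
  y=14 (Zone I, w=30) cum 360
  y=17 (Zone IV, w=40) cum 400
  y=21 (Zone III, w=75) cum 475
⇒ y* = 12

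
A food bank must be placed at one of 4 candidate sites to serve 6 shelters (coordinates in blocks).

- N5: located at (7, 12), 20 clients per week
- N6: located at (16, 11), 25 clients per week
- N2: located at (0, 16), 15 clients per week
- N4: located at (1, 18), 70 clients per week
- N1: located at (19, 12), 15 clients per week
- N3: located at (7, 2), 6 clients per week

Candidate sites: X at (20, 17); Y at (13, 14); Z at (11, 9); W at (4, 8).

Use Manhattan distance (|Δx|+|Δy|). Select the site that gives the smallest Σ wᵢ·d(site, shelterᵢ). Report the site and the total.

Total weighted distance at each candidate:
  X (20, 17): total = 2583
  Y (13, 14): total = 1883
  Z (11, 9): total = 2146
  W (4, 8): total = 1944
Minimum is at Y with total 1883 blocks.

Y, total 1883 blocks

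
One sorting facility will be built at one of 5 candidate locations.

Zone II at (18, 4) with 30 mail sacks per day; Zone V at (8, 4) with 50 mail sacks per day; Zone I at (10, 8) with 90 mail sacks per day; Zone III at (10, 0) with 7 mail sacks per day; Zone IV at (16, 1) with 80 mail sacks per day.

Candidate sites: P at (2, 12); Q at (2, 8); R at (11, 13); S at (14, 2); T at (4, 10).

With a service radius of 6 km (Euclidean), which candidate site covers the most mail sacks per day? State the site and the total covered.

Coverage radius r = 6 km; a point is covered iff (Δx)²+(Δy)² ≤ 6² = 36.
  P (2, 12): covers {none} → 0
  Q (2, 8): covers {none} → 0
  R (11, 13): covers {Zone I} → 90
  S (14, 2): covers {Zone II, Zone III, Zone IV} → 117
  T (4, 10): covers {none} → 0
Maximum coverage at S: 117 mail sacks per day.

S, covering 117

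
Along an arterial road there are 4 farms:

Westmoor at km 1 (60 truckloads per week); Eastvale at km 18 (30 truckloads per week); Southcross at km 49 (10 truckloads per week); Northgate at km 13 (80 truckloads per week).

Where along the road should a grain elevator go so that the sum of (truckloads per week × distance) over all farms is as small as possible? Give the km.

For a sum of weighted absolute distances on a line, the optimum is the weighted median (not the mean). Total weight W = 180; half-weight = 90.
Sort by position and accumulate weight:
  km 1 (Westmoor, w=60) → cum 60
  km 13 (Northgate, w=80) → cum 140  ≥ 90 → median here
  km 18 (Eastvale, w=30) → cum 170
  km 49 (Southcross, w=10) → cum 180
Optimal location: km 13.

x = 13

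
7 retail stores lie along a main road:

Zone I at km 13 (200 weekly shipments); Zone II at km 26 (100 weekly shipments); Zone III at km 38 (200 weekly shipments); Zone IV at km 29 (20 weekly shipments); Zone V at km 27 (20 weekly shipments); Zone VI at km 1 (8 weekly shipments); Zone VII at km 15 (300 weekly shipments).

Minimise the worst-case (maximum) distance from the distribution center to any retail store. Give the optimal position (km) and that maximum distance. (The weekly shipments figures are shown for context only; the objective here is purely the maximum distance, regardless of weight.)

location 19.5, max distance 18.5

The 1-center on a line is the midpoint of the two extreme points: leftmost at 1, rightmost at 38.
Optimal location = (1 + 38)/2 = 19.5; maximum distance = (38 − 1)/2 = 18.5.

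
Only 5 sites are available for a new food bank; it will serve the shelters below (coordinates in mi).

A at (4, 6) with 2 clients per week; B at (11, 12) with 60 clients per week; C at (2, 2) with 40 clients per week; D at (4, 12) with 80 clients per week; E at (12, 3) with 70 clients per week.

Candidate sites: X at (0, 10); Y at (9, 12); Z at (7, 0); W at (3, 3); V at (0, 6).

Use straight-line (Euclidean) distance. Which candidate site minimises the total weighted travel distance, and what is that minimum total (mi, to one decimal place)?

Total weighted distance at each candidate:
  X (0, 10): total = 2342.2
  Y (9, 12): total = 1688.0
  Z (7, 0): total = 2385.5
  W (3, 3): total = 2139.8
  V (0, 6): total = 2381.4
Minimum is at Y with total 1688.0 mi.

Y, total 1688.0 mi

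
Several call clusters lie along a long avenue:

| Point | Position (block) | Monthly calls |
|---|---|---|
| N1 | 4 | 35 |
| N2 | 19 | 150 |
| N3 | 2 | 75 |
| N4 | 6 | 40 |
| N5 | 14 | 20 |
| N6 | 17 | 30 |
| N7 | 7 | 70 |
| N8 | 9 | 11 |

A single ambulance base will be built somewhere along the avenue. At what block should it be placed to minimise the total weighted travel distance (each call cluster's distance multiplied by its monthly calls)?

For a sum of weighted absolute distances on a line, the optimum is the weighted median (not the mean). Total weight W = 431; half-weight = 215.5.
Sort by position and accumulate weight:
  block 2 (N3, w=75) → cum 75
  block 4 (N1, w=35) → cum 110
  block 6 (N4, w=40) → cum 150
  block 7 (N7, w=70) → cum 220  ≥ 215.5 → median here
  block 9 (N8, w=11) → cum 231
  block 14 (N5, w=20) → cum 251
  block 17 (N6, w=30) → cum 281
  block 19 (N2, w=150) → cum 431
Optimal location: block 7.

x = 7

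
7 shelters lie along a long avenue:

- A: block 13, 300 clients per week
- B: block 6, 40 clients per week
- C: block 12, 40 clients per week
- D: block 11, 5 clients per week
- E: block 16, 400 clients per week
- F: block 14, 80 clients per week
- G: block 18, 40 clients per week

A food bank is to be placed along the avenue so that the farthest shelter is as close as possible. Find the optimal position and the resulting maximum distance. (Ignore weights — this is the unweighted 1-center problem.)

The 1-center on a line is the midpoint of the two extreme points: leftmost at 6, rightmost at 18.
Optimal location = (6 + 18)/2 = 12; maximum distance = (18 − 6)/2 = 6.

location 12, max distance 6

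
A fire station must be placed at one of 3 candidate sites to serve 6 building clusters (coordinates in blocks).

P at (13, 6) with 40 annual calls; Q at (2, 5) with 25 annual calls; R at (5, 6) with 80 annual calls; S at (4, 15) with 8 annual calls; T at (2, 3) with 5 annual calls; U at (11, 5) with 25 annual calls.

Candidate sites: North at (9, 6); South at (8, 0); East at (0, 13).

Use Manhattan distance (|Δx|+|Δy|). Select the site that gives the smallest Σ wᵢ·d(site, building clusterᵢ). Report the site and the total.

North, total 917 blocks

Total weighted distance at each candidate:
  North (9, 6): total = 917
  South (8, 0): total = 1832
  East (0, 13): total = 2593
Minimum is at North with total 917 blocks.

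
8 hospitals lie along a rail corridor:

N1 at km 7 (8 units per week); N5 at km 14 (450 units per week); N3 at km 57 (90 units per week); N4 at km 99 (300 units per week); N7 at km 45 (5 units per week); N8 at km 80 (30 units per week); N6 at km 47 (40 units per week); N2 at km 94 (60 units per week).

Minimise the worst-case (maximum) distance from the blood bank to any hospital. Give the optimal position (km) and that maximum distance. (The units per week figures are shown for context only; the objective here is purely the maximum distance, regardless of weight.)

The 1-center on a line is the midpoint of the two extreme points: leftmost at 7, rightmost at 99.
Optimal location = (7 + 99)/2 = 53; maximum distance = (99 − 7)/2 = 46.

location 53, max distance 46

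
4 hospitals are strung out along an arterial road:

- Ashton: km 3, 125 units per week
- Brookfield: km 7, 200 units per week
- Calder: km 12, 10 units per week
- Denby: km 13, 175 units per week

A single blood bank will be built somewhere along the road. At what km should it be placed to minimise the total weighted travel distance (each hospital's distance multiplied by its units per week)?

For a sum of weighted absolute distances on a line, the optimum is the weighted median (not the mean). Total weight W = 510; half-weight = 255.
Sort by position and accumulate weight:
  km 3 (Ashton, w=125) → cum 125
  km 7 (Brookfield, w=200) → cum 325  ≥ 255 → median here
  km 12 (Calder, w=10) → cum 335
  km 13 (Denby, w=175) → cum 510
Optimal location: km 7.

x = 7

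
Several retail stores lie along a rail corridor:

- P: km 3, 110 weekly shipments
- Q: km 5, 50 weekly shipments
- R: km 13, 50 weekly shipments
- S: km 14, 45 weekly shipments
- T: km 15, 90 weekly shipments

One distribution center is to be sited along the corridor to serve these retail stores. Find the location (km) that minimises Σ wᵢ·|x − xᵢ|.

x = 13

For a sum of weighted absolute distances on a line, the optimum is the weighted median (not the mean). Total weight W = 345; half-weight = 172.5.
Sort by position and accumulate weight:
  km 3 (P, w=110) → cum 110
  km 5 (Q, w=50) → cum 160
  km 13 (R, w=50) → cum 210  ≥ 172.5 → median here
  km 14 (S, w=45) → cum 255
  km 15 (T, w=90) → cum 345
Optimal location: km 13.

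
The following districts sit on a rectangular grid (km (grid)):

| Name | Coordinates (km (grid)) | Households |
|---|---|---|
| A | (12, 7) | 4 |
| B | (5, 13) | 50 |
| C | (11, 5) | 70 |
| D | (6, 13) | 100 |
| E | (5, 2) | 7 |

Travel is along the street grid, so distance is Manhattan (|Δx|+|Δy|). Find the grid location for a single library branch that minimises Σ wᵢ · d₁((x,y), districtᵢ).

(6, 13)

Manhattan distance separates: Σwᵢ(|x−xᵢ|+|y−yᵢ|) = Σwᵢ|x−xᵢ| + Σwᵢ|y−yᵢ|, so x and y are optimised independently as 1-D weighted medians.
Total weight W = 231; half = 115.5.
x-coordinate, sorted with cumulative weight:
  x=5 (B, w=50) cum 50
  x=5 (E, w=7) cum 57
  x=6 (D, w=100) cum 157  ← median
  x=11 (C, w=70) cum 227
  x=12 (A, w=4) cum 231
⇒ x* = 6
y-coordinate, sorted with cumulative weight:
  y=2 (E, w=7) cum 7
  y=5 (C, w=70) cum 77
  y=7 (A, w=4) cum 81
  y=13 (B, w=50) cum 131  ← median
  y=13 (D, w=100) cum 231
⇒ y* = 13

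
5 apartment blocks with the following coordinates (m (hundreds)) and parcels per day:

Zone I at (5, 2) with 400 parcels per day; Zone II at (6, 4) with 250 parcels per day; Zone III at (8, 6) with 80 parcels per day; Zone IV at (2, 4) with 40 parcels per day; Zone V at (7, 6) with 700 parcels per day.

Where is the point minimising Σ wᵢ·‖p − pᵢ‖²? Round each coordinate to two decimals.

The minimiser of Σwᵢ‖p−pᵢ‖² is the weighted centroid p* = (Σwᵢpᵢ)/(Σwᵢ).
Σwᵢ = 1470.
Σwᵢxᵢ = 400·5 + 250·6 + 80·8 + 40·2 + 700·7 = 9120.
Σwᵢyᵢ = 400·2 + 250·4 + 80·6 + 40·4 + 700·6 = 6640.
x* = 9120/1470 = 6.20, y* = 6640/1470 = 4.52.

(6.20, 4.52)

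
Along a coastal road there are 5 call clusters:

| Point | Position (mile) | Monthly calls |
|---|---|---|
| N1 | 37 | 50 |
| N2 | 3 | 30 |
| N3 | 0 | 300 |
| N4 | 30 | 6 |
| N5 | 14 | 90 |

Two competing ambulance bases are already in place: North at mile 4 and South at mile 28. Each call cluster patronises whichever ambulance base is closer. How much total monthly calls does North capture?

420

The indifferent point is the midpoint (4+28)/2 = 16; call clusters left of it (closer to North at 4) go to North, those right go to South.
  N3 at 0 (w=300) → North
  N2 at 3 (w=30) → North
  N5 at 14 (w=90) → North
  N4 at 30 (w=6) → South
  N1 at 37 (w=50) → South
North captures 420; South captures 56.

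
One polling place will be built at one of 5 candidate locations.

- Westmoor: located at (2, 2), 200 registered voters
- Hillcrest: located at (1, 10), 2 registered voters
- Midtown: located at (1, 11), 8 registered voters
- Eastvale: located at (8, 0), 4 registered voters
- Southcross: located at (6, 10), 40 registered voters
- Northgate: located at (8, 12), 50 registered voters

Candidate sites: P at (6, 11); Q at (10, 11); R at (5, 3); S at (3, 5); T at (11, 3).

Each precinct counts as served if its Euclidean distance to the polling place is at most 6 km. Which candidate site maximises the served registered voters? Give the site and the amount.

S, covering 242

Coverage radius r = 6 km; a point is covered iff (Δx)²+(Δy)² ≤ 6² = 36.
  P (6, 11): covers {Hillcrest, Midtown, Southcross, Northgate} → 100
  Q (10, 11): covers {Southcross, Northgate} → 90
  R (5, 3): covers {Westmoor, Eastvale} → 204
  S (3, 5): covers {Westmoor, Hillcrest, Southcross} → 242
  T (11, 3): covers {Eastvale} → 4
Maximum coverage at S: 242 registered voters.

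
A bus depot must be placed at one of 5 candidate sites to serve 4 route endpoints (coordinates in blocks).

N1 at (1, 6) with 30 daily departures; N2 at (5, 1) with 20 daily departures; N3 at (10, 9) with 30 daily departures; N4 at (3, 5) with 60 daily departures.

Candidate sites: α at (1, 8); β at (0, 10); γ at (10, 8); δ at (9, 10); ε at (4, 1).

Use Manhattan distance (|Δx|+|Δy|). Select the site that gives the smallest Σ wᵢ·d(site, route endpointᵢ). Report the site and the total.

Total weighted distance at each candidate:
  α (1, 8): total = 880
  β (0, 10): total = 1240
  γ (10, 8): total = 1200
  δ (9, 10): total = 1340
  ε (4, 1): total = 980
Minimum is at α with total 880 blocks.

α, total 880 blocks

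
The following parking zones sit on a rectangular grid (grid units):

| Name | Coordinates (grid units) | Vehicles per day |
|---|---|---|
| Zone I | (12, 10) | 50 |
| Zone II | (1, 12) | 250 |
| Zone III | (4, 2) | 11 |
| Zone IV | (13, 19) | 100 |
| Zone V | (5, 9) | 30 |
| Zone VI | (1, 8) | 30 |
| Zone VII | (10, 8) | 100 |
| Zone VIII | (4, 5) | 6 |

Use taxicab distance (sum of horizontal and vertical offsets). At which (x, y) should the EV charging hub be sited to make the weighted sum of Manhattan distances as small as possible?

(4, 12)

Manhattan distance separates: Σwᵢ(|x−xᵢ|+|y−yᵢ|) = Σwᵢ|x−xᵢ| + Σwᵢ|y−yᵢ|, so x and y are optimised independently as 1-D weighted medians.
Total weight W = 577; half = 288.5.
x-coordinate, sorted with cumulative weight:
  x=1 (Zone II, w=250) cum 250
  x=1 (Zone VI, w=30) cum 280
  x=4 (Zone III, w=11) cum 291  ← median
  x=4 (Zone VIII, w=6) cum 297
  x=5 (Zone V, w=30) cum 327
  x=10 (Zone VII, w=100) cum 427
  x=12 (Zone I, w=50) cum 477
  x=13 (Zone IV, w=100) cum 577
⇒ x* = 4
y-coordinate, sorted with cumulative weight:
  y=2 (Zone III, w=11) cum 11
  y=5 (Zone VIII, w=6) cum 17
  y=8 (Zone VI, w=30) cum 47
  y=8 (Zone VII, w=100) cum 147
  y=9 (Zone V, w=30) cum 177
  y=10 (Zone I, w=50) cum 227
  y=12 (Zone II, w=250) cum 477  ← median
  y=19 (Zone IV, w=100) cum 577
⇒ y* = 12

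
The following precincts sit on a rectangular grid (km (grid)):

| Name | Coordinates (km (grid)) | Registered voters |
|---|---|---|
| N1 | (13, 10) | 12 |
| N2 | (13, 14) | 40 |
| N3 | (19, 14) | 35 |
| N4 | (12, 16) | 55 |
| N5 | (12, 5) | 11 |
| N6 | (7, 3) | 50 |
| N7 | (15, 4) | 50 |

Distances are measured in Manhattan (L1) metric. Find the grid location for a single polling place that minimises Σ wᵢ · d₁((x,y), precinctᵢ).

Manhattan distance separates: Σwᵢ(|x−xᵢ|+|y−yᵢ|) = Σwᵢ|x−xᵢ| + Σwᵢ|y−yᵢ|, so x and y are optimised independently as 1-D weighted medians.
Total weight W = 253; half = 126.5.
x-coordinate, sorted with cumulative weight:
  x=7 (N6, w=50) cum 50
  x=12 (N4, w=55) cum 105
  x=12 (N5, w=11) cum 116
  x=13 (N1, w=12) cum 128  ← median
  x=13 (N2, w=40) cum 168
  x=15 (N7, w=50) cum 218
  x=19 (N3, w=35) cum 253
⇒ x* = 13
y-coordinate, sorted with cumulative weight:
  y=3 (N6, w=50) cum 50
  y=4 (N7, w=50) cum 100
  y=5 (N5, w=11) cum 111
  y=10 (N1, w=12) cum 123
  y=14 (N2, w=40) cum 163  ← median
  y=14 (N3, w=35) cum 198
  y=16 (N4, w=55) cum 253
⇒ y* = 14

(13, 14)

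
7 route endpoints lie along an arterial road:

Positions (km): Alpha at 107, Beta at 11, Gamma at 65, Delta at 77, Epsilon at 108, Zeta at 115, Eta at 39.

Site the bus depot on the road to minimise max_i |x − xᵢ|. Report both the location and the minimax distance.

The 1-center on a line is the midpoint of the two extreme points: leftmost at 11, rightmost at 115.
Optimal location = (11 + 115)/2 = 63; maximum distance = (115 − 11)/2 = 52.

location 63, max distance 52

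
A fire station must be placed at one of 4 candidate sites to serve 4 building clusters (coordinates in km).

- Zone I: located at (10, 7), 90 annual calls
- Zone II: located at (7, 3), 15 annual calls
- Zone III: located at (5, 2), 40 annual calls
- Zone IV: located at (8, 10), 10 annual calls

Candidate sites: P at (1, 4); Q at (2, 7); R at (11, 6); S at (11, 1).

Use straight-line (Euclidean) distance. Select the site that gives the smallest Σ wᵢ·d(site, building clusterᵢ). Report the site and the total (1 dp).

Total weighted distance at each candidate:
  P (1, 4): total = 1216.1
  Q (2, 7): total = 1116.4
  R (11, 6): total = 540.7
  S (11, 1): total = 952.7
Minimum is at R with total 540.7 km.

R, total 540.7 km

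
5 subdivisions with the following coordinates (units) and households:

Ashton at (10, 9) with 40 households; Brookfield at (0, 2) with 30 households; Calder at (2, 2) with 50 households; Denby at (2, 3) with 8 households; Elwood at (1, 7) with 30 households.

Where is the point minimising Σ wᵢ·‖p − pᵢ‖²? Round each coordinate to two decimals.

The minimiser of Σwᵢ‖p−pᵢ‖² is the weighted centroid p* = (Σwᵢpᵢ)/(Σwᵢ).
Σwᵢ = 158.
Σwᵢxᵢ = 40·10 + 30·0 + 50·2 + 8·2 + 30·1 = 546.
Σwᵢyᵢ = 40·9 + 30·2 + 50·2 + 8·3 + 30·7 = 754.
x* = 546/158 = 3.46, y* = 754/158 = 4.77.

(3.46, 4.77)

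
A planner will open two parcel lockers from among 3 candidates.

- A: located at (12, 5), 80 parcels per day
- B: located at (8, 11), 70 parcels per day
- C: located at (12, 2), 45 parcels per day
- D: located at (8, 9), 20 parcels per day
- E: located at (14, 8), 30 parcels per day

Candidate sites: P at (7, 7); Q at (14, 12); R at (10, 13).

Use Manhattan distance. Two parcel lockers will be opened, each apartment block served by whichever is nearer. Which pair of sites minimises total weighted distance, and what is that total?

Evaluate every pair (each demand assigned to the nearer of the two):
  {P, Q}: total = 1540
  {P, R}: total = 1590
  {Q, R}: total = 1780
Best pair: {P, Q} with total 1540.

{P, Q}, total 1540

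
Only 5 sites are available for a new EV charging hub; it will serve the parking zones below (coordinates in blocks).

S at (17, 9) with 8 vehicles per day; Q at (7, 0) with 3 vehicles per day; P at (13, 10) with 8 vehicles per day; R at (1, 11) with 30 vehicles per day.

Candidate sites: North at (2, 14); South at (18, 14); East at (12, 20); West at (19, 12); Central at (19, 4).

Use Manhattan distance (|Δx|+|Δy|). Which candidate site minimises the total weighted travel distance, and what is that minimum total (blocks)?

Total weighted distance at each candidate:
  North (2, 14): total = 457
  South (18, 14): total = 795
  East (12, 20): total = 891
  West (19, 12): total = 746
  Central (19, 4): total = 950
Minimum is at North with total 457 blocks.

North, total 457 blocks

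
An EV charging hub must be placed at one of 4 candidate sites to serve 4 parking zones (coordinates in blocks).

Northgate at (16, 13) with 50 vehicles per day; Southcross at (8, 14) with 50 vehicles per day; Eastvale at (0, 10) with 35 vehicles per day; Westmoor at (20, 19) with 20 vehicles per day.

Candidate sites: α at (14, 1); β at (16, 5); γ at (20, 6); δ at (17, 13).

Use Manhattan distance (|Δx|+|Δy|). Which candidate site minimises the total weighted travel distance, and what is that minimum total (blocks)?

δ, total 1430 blocks

Total weighted distance at each candidate:
  α (14, 1): total = 2935
  β (16, 5): total = 2345
  γ (20, 6): total = 2650
  δ (17, 13): total = 1430
Minimum is at δ with total 1430 blocks.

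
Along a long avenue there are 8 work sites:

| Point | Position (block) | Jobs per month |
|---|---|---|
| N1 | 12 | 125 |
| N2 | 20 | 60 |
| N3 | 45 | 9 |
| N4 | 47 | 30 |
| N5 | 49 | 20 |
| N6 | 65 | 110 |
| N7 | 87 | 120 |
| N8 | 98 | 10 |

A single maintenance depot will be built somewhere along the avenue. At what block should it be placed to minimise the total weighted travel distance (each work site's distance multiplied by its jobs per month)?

x = 49

For a sum of weighted absolute distances on a line, the optimum is the weighted median (not the mean). Total weight W = 484; half-weight = 242.
Sort by position and accumulate weight:
  block 12 (N1, w=125) → cum 125
  block 20 (N2, w=60) → cum 185
  block 45 (N3, w=9) → cum 194
  block 47 (N4, w=30) → cum 224
  block 49 (N5, w=20) → cum 244  ≥ 242 → median here
  block 65 (N6, w=110) → cum 354
  block 87 (N7, w=120) → cum 474
  block 98 (N8, w=10) → cum 484
Optimal location: block 49.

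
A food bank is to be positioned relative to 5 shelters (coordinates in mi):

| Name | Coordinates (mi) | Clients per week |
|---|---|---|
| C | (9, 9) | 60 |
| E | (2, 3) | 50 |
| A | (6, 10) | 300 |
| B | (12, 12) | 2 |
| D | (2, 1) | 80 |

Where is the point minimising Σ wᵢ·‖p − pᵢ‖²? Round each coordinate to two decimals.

The minimiser of Σwᵢ‖p−pᵢ‖² is the weighted centroid p* = (Σwᵢpᵢ)/(Σwᵢ).
Σwᵢ = 492.
Σwᵢxᵢ = 60·9 + 50·2 + 300·6 + 2·12 + 80·2 = 2624.
Σwᵢyᵢ = 60·9 + 50·3 + 300·10 + 2·12 + 80·1 = 3794.
x* = 2624/492 = 5.33, y* = 3794/492 = 7.71.

(5.33, 7.71)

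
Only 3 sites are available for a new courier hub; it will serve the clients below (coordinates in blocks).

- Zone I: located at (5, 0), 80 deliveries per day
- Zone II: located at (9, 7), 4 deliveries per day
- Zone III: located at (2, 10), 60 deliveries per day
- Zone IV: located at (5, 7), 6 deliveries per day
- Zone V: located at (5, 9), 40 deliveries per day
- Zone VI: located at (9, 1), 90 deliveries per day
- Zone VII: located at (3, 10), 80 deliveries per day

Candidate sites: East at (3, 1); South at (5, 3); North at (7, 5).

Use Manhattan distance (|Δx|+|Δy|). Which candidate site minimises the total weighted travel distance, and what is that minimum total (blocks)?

Total weighted distance at each candidate:
  East (3, 1): total = 2596
  South (5, 3): total = 2396
  North (7, 5): total = 2700
Minimum is at South with total 2396 blocks.

South, total 2396 blocks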